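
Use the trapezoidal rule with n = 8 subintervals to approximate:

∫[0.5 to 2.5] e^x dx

f(x) = e^x
a = 0.5, b = 2.5, n = 8
h = (b - a)/n = 0.250000

Trapezoidal rule: (h/2)[f(x₀) + 2f(x₁) + 2f(x₂) + ... + f(xₙ)]

x_0 = 0.5000, f(x_0) = 1.648721, coefficient = 1
x_1 = 0.7500, f(x_1) = 2.117000, coefficient = 2
x_2 = 1.0000, f(x_2) = 2.718282, coefficient = 2
x_3 = 1.2500, f(x_3) = 3.490343, coefficient = 2
x_4 = 1.5000, f(x_4) = 4.481689, coefficient = 2
x_5 = 1.7500, f(x_5) = 5.754603, coefficient = 2
x_6 = 2.0000, f(x_6) = 7.389056, coefficient = 2
x_7 = 2.2500, f(x_7) = 9.487736, coefficient = 2
x_8 = 2.5000, f(x_8) = 12.182494, coefficient = 1

I ≈ (0.250000/2) × 84.708632 = 10.588579
Exact value: 10.533773
Error: 0.054806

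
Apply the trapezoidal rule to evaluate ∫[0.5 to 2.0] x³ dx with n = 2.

f(x) = x³
a = 0.5, b = 2.0, n = 2
h = (b - a)/n = 0.750000

Trapezoidal rule: (h/2)[f(x₀) + 2f(x₁) + 2f(x₂) + ... + f(xₙ)]

x_0 = 0.5000, f(x_0) = 0.125000, coefficient = 1
x_1 = 1.2500, f(x_1) = 1.953125, coefficient = 2
x_2 = 2.0000, f(x_2) = 8.000000, coefficient = 1

I ≈ (0.750000/2) × 12.031250 = 4.511719
Exact value: 3.984375
Error: 0.527344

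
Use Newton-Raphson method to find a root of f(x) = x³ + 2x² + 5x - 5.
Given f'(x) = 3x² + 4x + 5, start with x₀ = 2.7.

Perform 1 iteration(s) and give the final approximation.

f(x) = x³ + 2x² + 5x - 5
f'(x) = 3x² + 4x + 5
x₀ = 2.7

Newton-Raphson formula: x_{n+1} = x_n - f(x_n)/f'(x_n)

Iteration 1:
  f(2.700000) = 42.763000
  f'(2.700000) = 37.670000
  x_1 = 2.700000 - 42.763000/37.670000 = 1.564800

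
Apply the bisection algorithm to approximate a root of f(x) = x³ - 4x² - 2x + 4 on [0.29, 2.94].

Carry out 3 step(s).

f(x) = x³ - 4x² - 2x + 4
Initial interval: [0.29, 2.94]

Iteration 1:
  c_1 = (0.290000 + 2.940000)/2 = 1.615000
  f(c_1) = f(1.615000) = -5.450617
  f(a) × f(c) < 0, new interval: [0.290000, 1.615000]
Iteration 2:
  c_2 = (0.290000 + 1.615000)/2 = 0.952500
  f(c_2) = f(0.952500) = -0.669863
  f(a) × f(c) < 0, new interval: [0.290000, 0.952500]
Iteration 3:
  c_3 = (0.290000 + 0.952500)/2 = 0.621250
  f(c_3) = f(0.621250) = 1.453466
  f(a) × f(c) ≥ 0, new interval: [0.621250, 0.952500]

After 3 iteration(s), the approximation is c_3 = 0.621250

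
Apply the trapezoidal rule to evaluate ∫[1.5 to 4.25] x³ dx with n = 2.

f(x) = x³
a = 1.5, b = 4.25, n = 2
h = (b - a)/n = 1.375000

Trapezoidal rule: (h/2)[f(x₀) + 2f(x₁) + 2f(x₂) + ... + f(xₙ)]

x_0 = 1.5000, f(x_0) = 3.375000, coefficient = 1
x_1 = 2.8750, f(x_1) = 23.763672, coefficient = 2
x_2 = 4.2500, f(x_2) = 76.765625, coefficient = 1

I ≈ (1.375000/2) × 127.667969 = 87.771729
Exact value: 80.297852
Error: 7.473877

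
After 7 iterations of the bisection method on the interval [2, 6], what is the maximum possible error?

Bisection error bound: |error| ≤ (b-a)/2^n
|error| ≤ (6 - 2)/2^7 = 4/2^7
|error| ≤ 0.0312500000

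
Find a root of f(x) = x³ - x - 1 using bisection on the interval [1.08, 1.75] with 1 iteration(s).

f(x) = x³ - x - 1
Initial interval: [1.08, 1.75]

Iteration 1:
  c_1 = (1.080000 + 1.750000)/2 = 1.415000
  f(c_1) = f(1.415000) = 0.418148
  f(a) × f(c) < 0, new interval: [1.080000, 1.415000]

After 1 iteration(s), the approximation is c_1 = 1.415000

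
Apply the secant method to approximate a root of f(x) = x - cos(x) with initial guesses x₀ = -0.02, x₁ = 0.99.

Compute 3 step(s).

f(x) = x - cos(x)
x₀ = -0.02, x₁ = 0.99

Secant formula: x_{n+1} = x_n - f(x_n)(x_n - x_{n-1})/(f(x_n) - f(x_{n-1}))

Iteration 1:
  f(-0.020000) = -1.019800
  f(0.990000) = 0.441310
  x_2 = 0.990000 - 0.441310×(0.990000 - (-0.020000))/(0.441310 - (-1.019800))
       = 0.684942
Iteration 2:
  f(0.990000) = 0.441310
  f(0.684942) = -0.089514
  x_3 = 0.684942 - (-0.089514)×(0.684942 - 0.990000)/(-0.089514 - 0.441310)
       = 0.736384
Iteration 3:
  f(0.684942) = -0.089514
  f(0.736384) = -0.004517
  x_4 = 0.736384 - (-0.004517)×(0.736384 - 0.684942)/(-0.004517 - (-0.089514))
       = 0.739118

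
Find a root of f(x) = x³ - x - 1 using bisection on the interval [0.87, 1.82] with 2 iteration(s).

f(x) = x³ - x - 1
Initial interval: [0.87, 1.82]

Iteration 1:
  c_1 = (0.870000 + 1.820000)/2 = 1.345000
  f(c_1) = f(1.345000) = 0.088139
  f(a) × f(c) < 0, new interval: [0.870000, 1.345000]
Iteration 2:
  c_2 = (0.870000 + 1.345000)/2 = 1.107500
  f(c_2) = f(1.107500) = -0.749089
  f(a) × f(c) ≥ 0, new interval: [1.107500, 1.345000]

After 2 iteration(s), the approximation is c_2 = 1.107500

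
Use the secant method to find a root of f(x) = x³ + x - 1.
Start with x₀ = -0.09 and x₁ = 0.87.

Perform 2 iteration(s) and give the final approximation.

f(x) = x³ + x - 1
x₀ = -0.09, x₁ = 0.87

Secant formula: x_{n+1} = x_n - f(x_n)(x_n - x_{n-1})/(f(x_n) - f(x_{n-1}))

Iteration 1:
  f(-0.090000) = -1.090729
  f(0.870000) = 0.528503
  x_2 = 0.870000 - 0.528503×(0.870000 - (-0.090000))/(0.528503 - (-1.090729))
       = 0.556664
Iteration 2:
  f(0.870000) = 0.528503
  f(0.556664) = -0.270839
  x_3 = 0.556664 - (-0.270839)×(0.556664 - 0.870000)/(-0.270839 - 0.528503)
       = 0.662831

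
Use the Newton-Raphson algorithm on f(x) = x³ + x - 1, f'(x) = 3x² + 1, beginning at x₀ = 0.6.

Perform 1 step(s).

f(x) = x³ + x - 1
f'(x) = 3x² + 1
x₀ = 0.6

Newton-Raphson formula: x_{n+1} = x_n - f(x_n)/f'(x_n)

Iteration 1:
  f(0.600000) = -0.184000
  f'(0.600000) = 2.080000
  x_1 = 0.600000 - (-0.184000)/2.080000 = 0.688462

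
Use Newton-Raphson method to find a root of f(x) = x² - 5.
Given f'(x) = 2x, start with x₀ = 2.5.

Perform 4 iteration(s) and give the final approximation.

f(x) = x² - 5
f'(x) = 2x
x₀ = 2.5

Newton-Raphson formula: x_{n+1} = x_n - f(x_n)/f'(x_n)

Iteration 1:
  f(2.500000) = 1.250000
  f'(2.500000) = 5.000000
  x_1 = 2.500000 - 1.250000/5.000000 = 2.250000
Iteration 2:
  f(2.250000) = 0.062500
  f'(2.250000) = 4.500000
  x_2 = 2.250000 - 0.062500/4.500000 = 2.236111
Iteration 3:
  f(2.236111) = 0.000193
  f'(2.236111) = 4.472222
  x_3 = 2.236111 - 0.000193/4.472222 = 2.236068
Iteration 4:
  f(2.236068) = 0.000000
  f'(2.236068) = 4.472136
  x_4 = 2.236068 - 0.000000/4.472136 = 2.236068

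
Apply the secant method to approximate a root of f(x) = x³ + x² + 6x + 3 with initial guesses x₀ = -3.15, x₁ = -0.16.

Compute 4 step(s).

f(x) = x³ + x² + 6x + 3
x₀ = -3.15, x₁ = -0.16

Secant formula: x_{n+1} = x_n - f(x_n)(x_n - x_{n-1})/(f(x_n) - f(x_{n-1}))

Iteration 1:
  f(-3.150000) = -37.233375
  f(-0.160000) = 2.061504
  x_2 = -0.160000 - 2.061504×(-0.160000 - (-3.150000))/(2.061504 - (-37.233375))
       = -0.316863
Iteration 2:
  f(-0.160000) = 2.061504
  f(-0.316863) = 1.167413
  x_3 = -0.316863 - 1.167413×(-0.316863 - (-0.160000))/(1.167413 - 2.061504)
       = -0.521678
Iteration 3:
  f(-0.316863) = 1.167413
  f(-0.521678) = 0.000108
  x_4 = -0.521678 - 0.000108×(-0.521678 - (-0.316863))/(0.000108 - 1.167413)
       = -0.521697
Iteration 4:
  f(-0.521678) = 0.000108
  f(-0.521697) = -0.000001
  x_5 = -0.521697 - (-0.000001)×(-0.521697 - (-0.521678))/(-0.000001 - 0.000108)
       = -0.521696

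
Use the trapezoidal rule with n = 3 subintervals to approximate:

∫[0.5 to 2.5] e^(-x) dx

f(x) = e^(-x)
a = 0.5, b = 2.5, n = 3
h = (b - a)/n = 0.666667

Trapezoidal rule: (h/2)[f(x₀) + 2f(x₁) + 2f(x₂) + ... + f(xₙ)]

x_0 = 0.5000, f(x_0) = 0.606531, coefficient = 1
x_1 = 1.1667, f(x_1) = 0.311403, coefficient = 2
x_2 = 1.8333, f(x_2) = 0.159880, coefficient = 2
x_3 = 2.5000, f(x_3) = 0.082085, coefficient = 1

I ≈ (0.666667/2) × 1.631182 = 0.543727
Exact value: 0.524446
Error: 0.019282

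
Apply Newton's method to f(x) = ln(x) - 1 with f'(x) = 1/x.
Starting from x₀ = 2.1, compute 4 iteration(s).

f(x) = ln(x) - 1
f'(x) = 1/x
x₀ = 2.1

Newton-Raphson formula: x_{n+1} = x_n - f(x_n)/f'(x_n)

Iteration 1:
  f(2.100000) = -0.258063
  f'(2.100000) = 0.476190
  x_1 = 2.100000 - (-0.258063)/0.476190 = 2.641932
Iteration 2:
  f(2.641932) = -0.028490
  f'(2.641932) = 0.378511
  x_2 = 2.641932 - (-0.028490)/0.378511 = 2.717199
Iteration 3:
  f(2.717199) = -0.000398
  f'(2.717199) = 0.368026
  x_3 = 2.717199 - (-0.000398)/0.368026 = 2.718282
Iteration 4:
  f(2.718282) = 0.000000
  f'(2.718282) = 0.367879
  x_4 = 2.718282 - 0.000000/0.367879 = 2.718282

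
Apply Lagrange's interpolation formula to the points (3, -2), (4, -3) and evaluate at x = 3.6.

Lagrange interpolation formula:
P(x) = Σ yᵢ × Lᵢ(x)
where Lᵢ(x) = Π_{j≠i} (x - xⱼ)/(xᵢ - xⱼ)

L_0(3.6) = (3.6 - 4)/(3 - 4) = 0.400000
L_1(3.6) = (3.6 - 3)/(4 - 3) = 0.600000

P(3.6) = (-2)×L_0(3.6) + (-3)×L_1(3.6)
P(3.6) = -2.600000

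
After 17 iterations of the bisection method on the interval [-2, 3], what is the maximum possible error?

Bisection error bound: |error| ≤ (b-a)/2^n
|error| ≤ (3 - (-2))/2^17 = 5/2^17
|error| ≤ 0.0000381470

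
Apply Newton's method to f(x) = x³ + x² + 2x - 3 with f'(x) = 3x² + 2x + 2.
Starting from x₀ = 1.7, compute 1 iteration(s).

f(x) = x³ + x² + 2x - 3
f'(x) = 3x² + 2x + 2
x₀ = 1.7

Newton-Raphson formula: x_{n+1} = x_n - f(x_n)/f'(x_n)

Iteration 1:
  f(1.700000) = 8.203000
  f'(1.700000) = 14.070000
  x_1 = 1.700000 - 8.203000/14.070000 = 1.116986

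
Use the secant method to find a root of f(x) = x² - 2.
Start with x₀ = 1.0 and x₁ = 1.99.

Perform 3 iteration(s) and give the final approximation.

f(x) = x² - 2
x₀ = 1.0, x₁ = 1.99

Secant formula: x_{n+1} = x_n - f(x_n)(x_n - x_{n-1})/(f(x_n) - f(x_{n-1}))

Iteration 1:
  f(1.000000) = -1.000000
  f(1.990000) = 1.960100
  x_2 = 1.990000 - 1.960100×(1.990000 - 1.000000)/(1.960100 - (-1.000000))
       = 1.334448
Iteration 2:
  f(1.990000) = 1.960100
  f(1.334448) = -0.219248
  x_3 = 1.334448 - (-0.219248)×(1.334448 - 1.990000)/(-0.219248 - 1.960100)
       = 1.400398
Iteration 3:
  f(1.334448) = -0.219248
  f(1.400398) = -0.038884
  x_4 = 1.400398 - (-0.038884)×(1.400398 - 1.334448)/(-0.038884 - (-0.219248))
       = 1.414617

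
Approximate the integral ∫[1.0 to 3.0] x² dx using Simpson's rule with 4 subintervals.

f(x) = x²
a = 1.0, b = 3.0, n = 4
h = (b - a)/n = 0.500000

Simpson's rule: (h/3)[f(x₀) + 4f(x₁) + 2f(x₂) + ... + f(xₙ)]

x_0 = 1.0000, f(x_0) = 1.000000, coefficient = 1
x_1 = 1.5000, f(x_1) = 2.250000, coefficient = 4
x_2 = 2.0000, f(x_2) = 4.000000, coefficient = 2
x_3 = 2.5000, f(x_3) = 6.250000, coefficient = 4
x_4 = 3.0000, f(x_4) = 9.000000, coefficient = 1

I ≈ (0.500000/3) × 52.000000 = 8.666667
Exact value: 8.666667
Error: 0.000000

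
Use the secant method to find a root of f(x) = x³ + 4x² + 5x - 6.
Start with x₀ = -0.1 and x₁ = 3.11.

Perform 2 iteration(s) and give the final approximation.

f(x) = x³ + 4x² + 5x - 6
x₀ = -0.1, x₁ = 3.11

Secant formula: x_{n+1} = x_n - f(x_n)(x_n - x_{n-1})/(f(x_n) - f(x_{n-1}))

Iteration 1:
  f(-0.100000) = -6.461000
  f(3.110000) = 78.318631
  x_2 = 3.110000 - 78.318631×(3.110000 - (-0.100000))/(78.318631 - (-6.461000))
       = 0.144632
Iteration 2:
  f(3.110000) = 78.318631
  f(0.144632) = -5.190141
  x_3 = 0.144632 - (-5.190141)×(0.144632 - 3.110000)/(-5.190141 - 78.318631)
       = 0.328932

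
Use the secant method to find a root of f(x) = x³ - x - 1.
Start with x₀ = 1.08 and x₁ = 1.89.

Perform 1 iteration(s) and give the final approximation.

f(x) = x³ - x - 1
x₀ = 1.08, x₁ = 1.89

Secant formula: x_{n+1} = x_n - f(x_n)(x_n - x_{n-1})/(f(x_n) - f(x_{n-1}))

Iteration 1:
  f(1.080000) = -0.820288
  f(1.890000) = 3.861269
  x_2 = 1.890000 - 3.861269×(1.890000 - 1.080000)/(3.861269 - (-0.820288))
       = 1.221926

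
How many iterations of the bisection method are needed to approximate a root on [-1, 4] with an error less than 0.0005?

We need (b-a)/2^n ≤ 0.0005
(4 - (-1))/2^n ≤ 0.0005
5/2^n ≤ 0.0005
2^n ≥ 10000
n ≥ log₂(10000) = 13.29
n ≥ 14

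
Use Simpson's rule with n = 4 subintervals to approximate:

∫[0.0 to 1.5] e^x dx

f(x) = e^x
a = 0.0, b = 1.5, n = 4
h = (b - a)/n = 0.375000

Simpson's rule: (h/3)[f(x₀) + 4f(x₁) + 2f(x₂) + ... + f(xₙ)]

x_0 = 0.0000, f(x_0) = 1.000000, coefficient = 1
x_1 = 0.3750, f(x_1) = 1.454991, coefficient = 4
x_2 = 0.7500, f(x_2) = 2.117000, coefficient = 2
x_3 = 1.1250, f(x_3) = 3.080217, coefficient = 4
x_4 = 1.5000, f(x_4) = 4.481689, coefficient = 1

I ≈ (0.375000/3) × 27.856522 = 3.482065
Exact value: 3.481689
Error: 0.000376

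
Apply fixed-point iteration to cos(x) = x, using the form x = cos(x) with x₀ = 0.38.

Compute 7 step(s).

Equation: cos(x) = x
Fixed-point form: x = cos(x)
x₀ = 0.38

x_1 = g(0.380000) = 0.928665
x_2 = g(0.928665) = 0.598904
x_3 = g(0.598904) = 0.825954
x_4 = g(0.825954) = 0.677856
x_5 = g(0.677856) = 0.778919
x_6 = g(0.778919) = 0.711673
x_7 = g(0.711673) = 0.757270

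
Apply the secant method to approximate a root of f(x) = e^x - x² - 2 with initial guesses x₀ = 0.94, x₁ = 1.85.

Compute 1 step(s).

f(x) = e^x - x² - 2
x₀ = 0.94, x₁ = 1.85

Secant formula: x_{n+1} = x_n - f(x_n)(x_n - x_{n-1})/(f(x_n) - f(x_{n-1}))

Iteration 1:
  f(0.940000) = -0.323619
  f(1.850000) = 0.937320
  x_2 = 1.850000 - 0.937320×(1.850000 - 0.940000)/(0.937320 - (-0.323619))
       = 1.173551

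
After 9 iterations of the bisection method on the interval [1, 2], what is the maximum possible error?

Bisection error bound: |error| ≤ (b-a)/2^n
|error| ≤ (2 - 1)/2^9 = 1/2^9
|error| ≤ 0.0019531250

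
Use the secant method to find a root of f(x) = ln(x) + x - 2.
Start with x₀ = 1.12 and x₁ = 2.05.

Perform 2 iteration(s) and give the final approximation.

f(x) = ln(x) + x - 2
x₀ = 1.12, x₁ = 2.05

Secant formula: x_{n+1} = x_n - f(x_n)(x_n - x_{n-1})/(f(x_n) - f(x_{n-1}))

Iteration 1:
  f(1.120000) = -0.766671
  f(2.050000) = 0.767840
  x_2 = 2.050000 - 0.767840×(2.050000 - 1.120000)/(0.767840 - (-0.766671))
       = 1.584646
Iteration 2:
  f(2.050000) = 0.767840
  f(1.584646) = 0.045007
  x_3 = 1.584646 - 0.045007×(1.584646 - 2.050000)/(0.045007 - 0.767840)
       = 1.555671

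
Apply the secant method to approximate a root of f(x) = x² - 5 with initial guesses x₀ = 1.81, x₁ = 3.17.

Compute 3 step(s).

f(x) = x² - 5
x₀ = 1.81, x₁ = 3.17

Secant formula: x_{n+1} = x_n - f(x_n)(x_n - x_{n-1})/(f(x_n) - f(x_{n-1}))

Iteration 1:
  f(1.810000) = -1.723900
  f(3.170000) = 5.048900
  x_2 = 3.170000 - 5.048900×(3.170000 - 1.810000)/(5.048900 - (-1.723900))
       = 2.156165
Iteration 2:
  f(3.170000) = 5.048900
  f(2.156165) = -0.350954
  x_3 = 2.156165 - (-0.350954)×(2.156165 - 3.170000)/(-0.350954 - 5.048900)
       = 2.222057
Iteration 3:
  f(2.156165) = -0.350954
  f(2.222057) = -0.062462
  x_4 = 2.222057 - (-0.062462)×(2.222057 - 2.156165)/(-0.062462 - (-0.350954))
       = 2.236324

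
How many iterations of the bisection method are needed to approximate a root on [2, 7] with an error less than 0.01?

We need (b-a)/2^n ≤ 0.01
(7 - 2)/2^n ≤ 0.01
5/2^n ≤ 0.01
2^n ≥ 500
n ≥ log₂(500) = 8.97
n ≥ 9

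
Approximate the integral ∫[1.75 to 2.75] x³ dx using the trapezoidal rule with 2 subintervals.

f(x) = x³
a = 1.75, b = 2.75, n = 2
h = (b - a)/n = 0.500000

Trapezoidal rule: (h/2)[f(x₀) + 2f(x₁) + 2f(x₂) + ... + f(xₙ)]

x_0 = 1.7500, f(x_0) = 5.359375, coefficient = 1
x_1 = 2.2500, f(x_1) = 11.390625, coefficient = 2
x_2 = 2.7500, f(x_2) = 20.796875, coefficient = 1

I ≈ (0.500000/2) × 48.937500 = 12.234375
Exact value: 11.953125
Error: 0.281250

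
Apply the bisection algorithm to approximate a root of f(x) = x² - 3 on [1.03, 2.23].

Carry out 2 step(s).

f(x) = x² - 3
Initial interval: [1.03, 2.23]

Iteration 1:
  c_1 = (1.030000 + 2.230000)/2 = 1.630000
  f(c_1) = f(1.630000) = -0.343100
  f(a) × f(c) ≥ 0, new interval: [1.630000, 2.230000]
Iteration 2:
  c_2 = (1.630000 + 2.230000)/2 = 1.930000
  f(c_2) = f(1.930000) = 0.724900
  f(a) × f(c) < 0, new interval: [1.630000, 1.930000]

After 2 iteration(s), the approximation is c_2 = 1.930000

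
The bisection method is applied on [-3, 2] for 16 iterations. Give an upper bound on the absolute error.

Bisection error bound: |error| ≤ (b-a)/2^n
|error| ≤ (2 - (-3))/2^16 = 5/2^16
|error| ≤ 0.0000762939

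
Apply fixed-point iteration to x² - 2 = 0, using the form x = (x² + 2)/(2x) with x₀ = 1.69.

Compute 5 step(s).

Equation: x² - 2 = 0
Fixed-point form: x = (x² + 2)/(2x)
x₀ = 1.69

x_1 = g(1.690000) = 1.436716
x_2 = g(1.436716) = 1.414390
x_3 = g(1.414390) = 1.414214
x_4 = g(1.414214) = 1.414214
x_5 = g(1.414214) = 1.414214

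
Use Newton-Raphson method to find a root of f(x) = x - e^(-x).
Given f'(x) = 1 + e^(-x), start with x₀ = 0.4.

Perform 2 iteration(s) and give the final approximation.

f(x) = x - e^(-x)
f'(x) = 1 + e^(-x)
x₀ = 0.4

Newton-Raphson formula: x_{n+1} = x_n - f(x_n)/f'(x_n)

Iteration 1:
  f(0.400000) = -0.270320
  f'(0.400000) = 1.670320
  x_1 = 0.400000 - (-0.270320)/1.670320 = 0.561837
Iteration 2:
  f(0.561837) = -0.008323
  f'(0.561837) = 1.570161
  x_2 = 0.561837 - (-0.008323)/1.570161 = 0.567138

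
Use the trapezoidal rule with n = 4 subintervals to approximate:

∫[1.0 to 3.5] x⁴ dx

f(x) = x⁴
a = 1.0, b = 3.5, n = 4
h = (b - a)/n = 0.625000

Trapezoidal rule: (h/2)[f(x₀) + 2f(x₁) + 2f(x₂) + ... + f(xₙ)]

x_0 = 1.0000, f(x_0) = 1.000000, coefficient = 1
x_1 = 1.6250, f(x_1) = 6.972900, coefficient = 2
x_2 = 2.2500, f(x_2) = 25.628906, coefficient = 2
x_3 = 2.8750, f(x_3) = 68.320557, coefficient = 2
x_4 = 3.5000, f(x_4) = 150.062500, coefficient = 1

I ≈ (0.625000/2) × 352.907227 = 110.283508
Exact value: 104.843750
Error: 5.439758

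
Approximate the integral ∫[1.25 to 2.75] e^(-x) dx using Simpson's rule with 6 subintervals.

f(x) = e^(-x)
a = 1.25, b = 2.75, n = 6
h = (b - a)/n = 0.250000

Simpson's rule: (h/3)[f(x₀) + 4f(x₁) + 2f(x₂) + ... + f(xₙ)]

x_0 = 1.2500, f(x_0) = 0.286505, coefficient = 1
x_1 = 1.5000, f(x_1) = 0.223130, coefficient = 4
x_2 = 1.7500, f(x_2) = 0.173774, coefficient = 2
x_3 = 2.0000, f(x_3) = 0.135335, coefficient = 4
x_4 = 2.2500, f(x_4) = 0.105399, coefficient = 2
x_5 = 2.5000, f(x_5) = 0.082085, coefficient = 4
x_6 = 2.7500, f(x_6) = 0.063928, coefficient = 1

I ≈ (0.250000/3) × 2.670981 = 0.222582
Exact value: 0.222577
Error: 0.000005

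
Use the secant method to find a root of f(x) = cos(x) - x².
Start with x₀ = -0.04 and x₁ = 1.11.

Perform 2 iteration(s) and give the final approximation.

f(x) = cos(x) - x²
x₀ = -0.04, x₁ = 1.11

Secant formula: x_{n+1} = x_n - f(x_n)(x_n - x_{n-1})/(f(x_n) - f(x_{n-1}))

Iteration 1:
  f(-0.040000) = 0.997600
  f(1.110000) = -0.787438
  x_2 = 1.110000 - (-0.787438)×(1.110000 - (-0.040000))/(-0.787438 - 0.997600)
       = 0.602698
Iteration 2:
  f(1.110000) = -0.787438
  f(0.602698) = 0.460565
  x_3 = 0.602698 - 0.460565×(0.602698 - 1.110000)/(0.460565 - (-0.787438))
       = 0.789913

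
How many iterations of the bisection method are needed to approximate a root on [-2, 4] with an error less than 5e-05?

We need (b-a)/2^n ≤ 5e-05
(4 - (-2))/2^n ≤ 5e-05
6/2^n ≤ 5e-05
2^n ≥ 120000
n ≥ log₂(120000) = 16.87
n ≥ 17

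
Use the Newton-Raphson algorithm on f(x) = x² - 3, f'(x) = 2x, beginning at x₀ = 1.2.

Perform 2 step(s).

f(x) = x² - 3
f'(x) = 2x
x₀ = 1.2

Newton-Raphson formula: x_{n+1} = x_n - f(x_n)/f'(x_n)

Iteration 1:
  f(1.200000) = -1.560000
  f'(1.200000) = 2.400000
  x_1 = 1.200000 - (-1.560000)/2.400000 = 1.850000
Iteration 2:
  f(1.850000) = 0.422500
  f'(1.850000) = 3.700000
  x_2 = 1.850000 - 0.422500/3.700000 = 1.735811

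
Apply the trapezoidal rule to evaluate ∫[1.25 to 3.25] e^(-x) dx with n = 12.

f(x) = e^(-x)
a = 1.25, b = 3.25, n = 12
h = (b - a)/n = 0.166667

Trapezoidal rule: (h/2)[f(x₀) + 2f(x₁) + 2f(x₂) + ... + f(xₙ)]

x_0 = 1.2500, f(x_0) = 0.286505, coefficient = 1
x_1 = 1.4167, f(x_1) = 0.242521, coefficient = 2
x_2 = 1.5833, f(x_2) = 0.205290, coefficient = 2
x_3 = 1.7500, f(x_3) = 0.173774, coefficient = 2
x_4 = 1.9167, f(x_4) = 0.147096, coefficient = 2
x_5 = 2.0833, f(x_5) = 0.124514, coefficient = 2
x_6 = 2.2500, f(x_6) = 0.105399, coefficient = 2
x_7 = 2.4167, f(x_7) = 0.089219, coefficient = 2
x_8 = 2.5833, f(x_8) = 0.075522, coefficient = 2
x_9 = 2.7500, f(x_9) = 0.063928, coefficient = 2
x_10 = 2.9167, f(x_10) = 0.054114, coefficient = 2
x_11 = 3.0833, f(x_11) = 0.045806, coefficient = 2
x_12 = 3.2500, f(x_12) = 0.038774, coefficient = 1

I ≈ (0.166667/2) × 2.979645 = 0.248304
Exact value: 0.247731
Error: 0.000573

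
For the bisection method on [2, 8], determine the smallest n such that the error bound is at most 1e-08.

We need (b-a)/2^n ≤ 1e-08
(8 - 2)/2^n ≤ 1e-08
6/2^n ≤ 1e-08
2^n ≥ 600000000
n ≥ log₂(600000000) = 29.16
n ≥ 30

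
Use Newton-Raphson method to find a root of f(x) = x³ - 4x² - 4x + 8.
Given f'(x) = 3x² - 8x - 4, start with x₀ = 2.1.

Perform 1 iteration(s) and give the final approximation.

f(x) = x³ - 4x² - 4x + 8
f'(x) = 3x² - 8x - 4
x₀ = 2.1

Newton-Raphson formula: x_{n+1} = x_n - f(x_n)/f'(x_n)

Iteration 1:
  f(2.100000) = -8.779000
  f'(2.100000) = -7.570000
  x_1 = 2.100000 - (-8.779000)/(-7.570000) = 0.940291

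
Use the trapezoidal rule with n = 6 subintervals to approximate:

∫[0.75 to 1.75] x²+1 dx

f(x) = x²+1
a = 0.75, b = 1.75, n = 6
h = (b - a)/n = 0.166667

Trapezoidal rule: (h/2)[f(x₀) + 2f(x₁) + 2f(x₂) + ... + f(xₙ)]

x_0 = 0.7500, f(x_0) = 1.562500, coefficient = 1
x_1 = 0.9167, f(x_1) = 1.840278, coefficient = 2
x_2 = 1.0833, f(x_2) = 2.173611, coefficient = 2
x_3 = 1.2500, f(x_3) = 2.562500, coefficient = 2
x_4 = 1.4167, f(x_4) = 3.006944, coefficient = 2
x_5 = 1.5833, f(x_5) = 3.506944, coefficient = 2
x_6 = 1.7500, f(x_6) = 4.062500, coefficient = 1

I ≈ (0.166667/2) × 31.805556 = 2.650463
Exact value: 2.645833
Error: 0.004630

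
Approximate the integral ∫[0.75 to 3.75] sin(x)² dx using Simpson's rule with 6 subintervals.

f(x) = sin(x)²
a = 0.75, b = 3.75, n = 6
h = (b - a)/n = 0.500000

Simpson's rule: (h/3)[f(x₀) + 4f(x₁) + 2f(x₂) + ... + f(xₙ)]

x_0 = 0.7500, f(x_0) = 0.464631, coefficient = 1
x_1 = 1.2500, f(x_1) = 0.900572, coefficient = 4
x_2 = 1.7500, f(x_2) = 0.968228, coefficient = 2
x_3 = 2.2500, f(x_3) = 0.605398, coefficient = 4
x_4 = 2.7500, f(x_4) = 0.145665, coefficient = 2
x_5 = 3.2500, f(x_5) = 0.011706, coefficient = 4
x_6 = 3.7500, f(x_6) = 0.326682, coefficient = 1

I ≈ (0.500000/3) × 9.089804 = 1.514967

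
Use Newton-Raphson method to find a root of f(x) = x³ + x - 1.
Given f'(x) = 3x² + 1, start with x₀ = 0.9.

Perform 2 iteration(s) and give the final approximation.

f(x) = x³ + x - 1
f'(x) = 3x² + 1
x₀ = 0.9

Newton-Raphson formula: x_{n+1} = x_n - f(x_n)/f'(x_n)

Iteration 1:
  f(0.900000) = 0.629000
  f'(0.900000) = 3.430000
  x_1 = 0.900000 - 0.629000/3.430000 = 0.716618
Iteration 2:
  f(0.716618) = 0.084631
  f'(0.716618) = 2.540624
  x_2 = 0.716618 - 0.084631/2.540624 = 0.683307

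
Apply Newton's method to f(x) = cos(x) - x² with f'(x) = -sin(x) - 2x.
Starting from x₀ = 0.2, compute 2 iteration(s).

f(x) = cos(x) - x²
f'(x) = -sin(x) - 2x
x₀ = 0.2

Newton-Raphson formula: x_{n+1} = x_n - f(x_n)/f'(x_n)

Iteration 1:
  f(0.200000) = 0.940067
  f'(0.200000) = -0.598669
  x_1 = 0.200000 - 0.940067/(-0.598669) = 1.770260
Iteration 2:
  f(1.770260) = -3.331965
  f'(1.770260) = -4.520693
  x_2 = 1.770260 - (-3.331965)/(-4.520693) = 1.033213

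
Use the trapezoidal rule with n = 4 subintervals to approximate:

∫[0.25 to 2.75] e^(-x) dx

f(x) = e^(-x)
a = 0.25, b = 2.75, n = 4
h = (b - a)/n = 0.625000

Trapezoidal rule: (h/2)[f(x₀) + 2f(x₁) + 2f(x₂) + ... + f(xₙ)]

x_0 = 0.2500, f(x_0) = 0.778801, coefficient = 1
x_1 = 0.8750, f(x_1) = 0.416862, coefficient = 2
x_2 = 1.5000, f(x_2) = 0.223130, coefficient = 2
x_3 = 2.1250, f(x_3) = 0.119433, coefficient = 2
x_4 = 2.7500, f(x_4) = 0.063928, coefficient = 1

I ≈ (0.625000/2) × 2.361579 = 0.737993
Exact value: 0.714873
Error: 0.023120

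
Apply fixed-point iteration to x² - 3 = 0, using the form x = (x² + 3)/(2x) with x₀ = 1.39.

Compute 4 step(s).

Equation: x² - 3 = 0
Fixed-point form: x = (x² + 3)/(2x)
x₀ = 1.39

x_1 = g(1.390000) = 1.774137
x_2 = g(1.774137) = 1.732550
x_3 = g(1.732550) = 1.732051
x_4 = g(1.732051) = 1.732051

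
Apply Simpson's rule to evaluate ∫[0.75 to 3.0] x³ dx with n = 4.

f(x) = x³
a = 0.75, b = 3.0, n = 4
h = (b - a)/n = 0.562500

Simpson's rule: (h/3)[f(x₀) + 4f(x₁) + 2f(x₂) + ... + f(xₙ)]

x_0 = 0.7500, f(x_0) = 0.421875, coefficient = 1
x_1 = 1.3125, f(x_1) = 2.260986, coefficient = 4
x_2 = 1.8750, f(x_2) = 6.591797, coefficient = 2
x_3 = 2.4375, f(x_3) = 14.482178, coefficient = 4
x_4 = 3.0000, f(x_4) = 27.000000, coefficient = 1

I ≈ (0.562500/3) × 107.578125 = 20.170898
Exact value: 20.170898
Error: 0.000000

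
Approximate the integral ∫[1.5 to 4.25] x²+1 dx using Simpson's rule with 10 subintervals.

f(x) = x²+1
a = 1.5, b = 4.25, n = 10
h = (b - a)/n = 0.275000

Simpson's rule: (h/3)[f(x₀) + 4f(x₁) + 2f(x₂) + ... + f(xₙ)]

x_0 = 1.5000, f(x_0) = 3.250000, coefficient = 1
x_1 = 1.7750, f(x_1) = 4.150625, coefficient = 4
x_2 = 2.0500, f(x_2) = 5.202500, coefficient = 2
x_3 = 2.3250, f(x_3) = 6.405625, coefficient = 4
x_4 = 2.6000, f(x_4) = 7.760000, coefficient = 2
x_5 = 2.8750, f(x_5) = 9.265625, coefficient = 4
x_6 = 3.1500, f(x_6) = 10.922500, coefficient = 2
x_7 = 3.4250, f(x_7) = 12.730625, coefficient = 4
x_8 = 3.7000, f(x_8) = 14.690000, coefficient = 2
x_9 = 3.9750, f(x_9) = 16.800625, coefficient = 4
x_10 = 4.2500, f(x_10) = 19.062500, coefficient = 1

I ≈ (0.275000/3) × 296.875000 = 27.213542
Exact value: 27.213542
Error: 0.000000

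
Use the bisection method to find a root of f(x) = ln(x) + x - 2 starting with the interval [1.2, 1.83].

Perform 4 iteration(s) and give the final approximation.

f(x) = ln(x) + x - 2
Initial interval: [1.2, 1.83]

Iteration 1:
  c_1 = (1.200000 + 1.830000)/2 = 1.515000
  f(c_1) = f(1.515000) = -0.069585
  f(a) × f(c) ≥ 0, new interval: [1.515000, 1.830000]
Iteration 2:
  c_2 = (1.515000 + 1.830000)/2 = 1.672500
  f(c_2) = f(1.672500) = 0.186820
  f(a) × f(c) < 0, new interval: [1.515000, 1.672500]
Iteration 3:
  c_3 = (1.515000 + 1.672500)/2 = 1.593750
  f(c_3) = f(1.593750) = 0.059840
  f(a) × f(c) < 0, new interval: [1.515000, 1.593750]
Iteration 4:
  c_4 = (1.515000 + 1.593750)/2 = 1.554375
  f(c_4) = f(1.554375) = -0.004551
  f(a) × f(c) ≥ 0, new interval: [1.554375, 1.593750]

After 4 iteration(s), the approximation is c_4 = 1.554375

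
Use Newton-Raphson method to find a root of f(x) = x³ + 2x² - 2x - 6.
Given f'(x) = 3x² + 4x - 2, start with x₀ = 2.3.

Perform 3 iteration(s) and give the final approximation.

f(x) = x³ + 2x² - 2x - 6
f'(x) = 3x² + 4x - 2
x₀ = 2.3

Newton-Raphson formula: x_{n+1} = x_n - f(x_n)/f'(x_n)

Iteration 1:
  f(2.300000) = 12.147000
  f'(2.300000) = 23.070000
  x_1 = 2.300000 - 12.147000/23.070000 = 1.773472
Iteration 2:
  f(1.773472) = 2.321392
  f'(1.773472) = 14.529497
  x_2 = 1.773472 - 2.321392/14.529497 = 1.613701
Iteration 3:
  f(1.613701) = 0.182788
  f'(1.613701) = 12.266898
  x_3 = 1.613701 - 0.182788/12.266898 = 1.598800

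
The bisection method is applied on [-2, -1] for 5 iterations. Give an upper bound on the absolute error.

Bisection error bound: |error| ≤ (b-a)/2^n
|error| ≤ (-1 - (-2))/2^5 = 1/2^5
|error| ≤ 0.0312500000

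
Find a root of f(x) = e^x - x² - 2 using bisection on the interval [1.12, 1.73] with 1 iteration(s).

f(x) = e^x - x² - 2
Initial interval: [1.12, 1.73]

Iteration 1:
  c_1 = (1.120000 + 1.730000)/2 = 1.425000
  f(c_1) = f(1.425000) = 0.127233
  f(a) × f(c) < 0, new interval: [1.120000, 1.425000]

After 1 iteration(s), the approximation is c_1 = 1.425000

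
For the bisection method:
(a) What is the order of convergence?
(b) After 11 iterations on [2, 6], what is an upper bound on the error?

(a) Bisection has linear (order 1) convergence; the error is halved each step.

(b) Error bound = (b-a)/2^n = (6 - 2)/2^{11}
    = 4/2^{11}

(a) 1 (linear); (b) error ≤ 1.95e-03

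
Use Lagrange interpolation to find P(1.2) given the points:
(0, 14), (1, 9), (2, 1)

Lagrange interpolation formula:
P(x) = Σ yᵢ × Lᵢ(x)
where Lᵢ(x) = Π_{j≠i} (x - xⱼ)/(xᵢ - xⱼ)

L_0(1.2) = (1.2 - 1)/(0 - 1) × (1.2 - 2)/(0 - 2) = -0.080000
L_1(1.2) = (1.2 - 0)/(1 - 0) × (1.2 - 2)/(1 - 2) = 0.960000
L_2(1.2) = (1.2 - 0)/(2 - 0) × (1.2 - 1)/(2 - 1) = 0.120000

P(1.2) = 14×L_0(1.2) + 9×L_1(1.2) + 1×L_2(1.2)
P(1.2) = 7.640000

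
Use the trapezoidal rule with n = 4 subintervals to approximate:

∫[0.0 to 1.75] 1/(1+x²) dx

f(x) = 1/(1+x²)
a = 0.0, b = 1.75, n = 4
h = (b - a)/n = 0.437500

Trapezoidal rule: (h/2)[f(x₀) + 2f(x₁) + 2f(x₂) + ... + f(xₙ)]

x_0 = 0.0000, f(x_0) = 1.000000, coefficient = 1
x_1 = 0.4375, f(x_1) = 0.839344, coefficient = 2
x_2 = 0.8750, f(x_2) = 0.566372, coefficient = 2
x_3 = 1.3125, f(x_3) = 0.367288, coefficient = 2
x_4 = 1.7500, f(x_4) = 0.246154, coefficient = 1

I ≈ (0.437500/2) × 4.792162 = 1.048286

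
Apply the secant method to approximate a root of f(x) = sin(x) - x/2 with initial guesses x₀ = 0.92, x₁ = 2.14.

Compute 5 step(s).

f(x) = sin(x) - x/2
x₀ = 0.92, x₁ = 2.14

Secant formula: x_{n+1} = x_n - f(x_n)(x_n - x_{n-1})/(f(x_n) - f(x_{n-1}))

Iteration 1:
  f(0.920000) = 0.335602
  f(2.140000) = -0.227670
  x_2 = 2.140000 - (-0.227670)×(2.140000 - 0.920000)/(-0.227670 - 0.335602)
       = 1.646886
Iteration 2:
  f(2.140000) = -0.227670
  f(1.646886) = 0.173664
  x_3 = 1.646886 - 0.173664×(1.646886 - 2.140000)/(0.173664 - (-0.227670))
       = 1.860265
Iteration 3:
  f(1.646886) = 0.173664
  f(1.860265) = 0.028263
  x_4 = 1.860265 - 0.028263×(1.860265 - 1.646886)/(0.028263 - 0.173664)
       = 1.901742
Iteration 4:
  f(1.860265) = 0.028263
  f(1.901742) = -0.005136
  x_5 = 1.901742 - (-0.005136)×(1.901742 - 1.860265)/(-0.005136 - 0.028263)
       = 1.895364
Iteration 5:
  f(1.901742) = -0.005136
  f(1.895364) = 0.000106
  x_6 = 1.895364 - 0.000106×(1.895364 - 1.901742)/(0.000106 - (-0.005136))
       = 1.895494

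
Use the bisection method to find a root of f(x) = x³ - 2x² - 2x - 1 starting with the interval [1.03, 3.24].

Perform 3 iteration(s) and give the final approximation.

f(x) = x³ - 2x² - 2x - 1
Initial interval: [1.03, 3.24]

Iteration 1:
  c_1 = (1.030000 + 3.240000)/2 = 2.135000
  f(c_1) = f(2.135000) = -4.654640
  f(a) × f(c) ≥ 0, new interval: [2.135000, 3.240000]
Iteration 2:
  c_2 = (2.135000 + 3.240000)/2 = 2.687500
  f(c_2) = f(2.687500) = -1.409424
  f(a) × f(c) ≥ 0, new interval: [2.687500, 3.240000]
Iteration 3:
  c_3 = (2.687500 + 3.240000)/2 = 2.963750
  f(c_3) = f(2.963750) = 1.537901
  f(a) × f(c) < 0, new interval: [2.687500, 2.963750]

After 3 iteration(s), the approximation is c_3 = 2.963750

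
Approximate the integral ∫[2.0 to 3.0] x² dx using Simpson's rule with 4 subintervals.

f(x) = x²
a = 2.0, b = 3.0, n = 4
h = (b - a)/n = 0.250000

Simpson's rule: (h/3)[f(x₀) + 4f(x₁) + 2f(x₂) + ... + f(xₙ)]

x_0 = 2.0000, f(x_0) = 4.000000, coefficient = 1
x_1 = 2.2500, f(x_1) = 5.062500, coefficient = 4
x_2 = 2.5000, f(x_2) = 6.250000, coefficient = 2
x_3 = 2.7500, f(x_3) = 7.562500, coefficient = 4
x_4 = 3.0000, f(x_4) = 9.000000, coefficient = 1

I ≈ (0.250000/3) × 76.000000 = 6.333333
Exact value: 6.333333
Error: 0.000000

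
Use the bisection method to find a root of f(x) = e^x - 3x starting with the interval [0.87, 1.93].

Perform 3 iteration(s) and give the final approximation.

f(x) = e^x - 3x
Initial interval: [0.87, 1.93]

Iteration 1:
  c_1 = (0.870000 + 1.930000)/2 = 1.400000
  f(c_1) = f(1.400000) = -0.144800
  f(a) × f(c) ≥ 0, new interval: [1.400000, 1.930000]
Iteration 2:
  c_2 = (1.400000 + 1.930000)/2 = 1.665000
  f(c_2) = f(1.665000) = 0.290673
  f(a) × f(c) < 0, new interval: [1.400000, 1.665000]
Iteration 3:
  c_3 = (1.400000 + 1.665000)/2 = 1.532500
  f(c_3) = f(1.532500) = 0.032237
  f(a) × f(c) < 0, new interval: [1.400000, 1.532500]

After 3 iteration(s), the approximation is c_3 = 1.532500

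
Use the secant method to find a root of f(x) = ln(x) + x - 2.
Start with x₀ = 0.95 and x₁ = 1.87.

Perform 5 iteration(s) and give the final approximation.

f(x) = ln(x) + x - 2
x₀ = 0.95, x₁ = 1.87

Secant formula: x_{n+1} = x_n - f(x_n)(x_n - x_{n-1})/(f(x_n) - f(x_{n-1}))

Iteration 1:
  f(0.950000) = -1.101293
  f(1.870000) = 0.495938
  x_2 = 1.870000 - 0.495938×(1.870000 - 0.950000)/(0.495938 - (-1.101293))
       = 1.584341
Iteration 2:
  f(1.870000) = 0.495938
  f(1.584341) = 0.044510
  x_3 = 1.584341 - 0.044510×(1.584341 - 1.870000)/(0.044510 - 0.495938)
       = 1.556176
Iteration 3:
  f(1.584341) = 0.044510
  f(1.556176) = -0.001593
  x_4 = 1.556176 - (-0.001593)×(1.556176 - 1.584341)/(-0.001593 - 0.044510)
       = 1.557149
Iteration 4:
  f(1.556176) = -0.001593
  f(1.557149) = 0.000005
  x_5 = 1.557149 - 0.000005×(1.557149 - 1.556176)/(0.000005 - (-0.001593))
       = 1.557146
Iteration 5:
  f(1.557149) = 0.000005
  f(1.557146) = 0.000000
  x_6 = 1.557146 - 0.000000×(1.557146 - 1.557149)/(0.000000 - 0.000005)
       = 1.557146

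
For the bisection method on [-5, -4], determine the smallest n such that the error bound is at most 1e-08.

We need (b-a)/2^n ≤ 1e-08
(-4 - (-5))/2^n ≤ 1e-08
1/2^n ≤ 1e-08
2^n ≥ 100000000
n ≥ log₂(100000000) = 26.58
n ≥ 27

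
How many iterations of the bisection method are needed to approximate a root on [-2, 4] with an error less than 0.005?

We need (b-a)/2^n ≤ 0.005
(4 - (-2))/2^n ≤ 0.005
6/2^n ≤ 0.005
2^n ≥ 1200
n ≥ log₂(1200) = 10.23
n ≥ 11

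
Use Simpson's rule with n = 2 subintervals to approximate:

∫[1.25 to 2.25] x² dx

f(x) = x²
a = 1.25, b = 2.25, n = 2
h = (b - a)/n = 0.500000

Simpson's rule: (h/3)[f(x₀) + 4f(x₁) + 2f(x₂) + ... + f(xₙ)]

x_0 = 1.2500, f(x_0) = 1.562500, coefficient = 1
x_1 = 1.7500, f(x_1) = 3.062500, coefficient = 4
x_2 = 2.2500, f(x_2) = 5.062500, coefficient = 1

I ≈ (0.500000/3) × 18.875000 = 3.145833
Exact value: 3.145833
Error: 0.000000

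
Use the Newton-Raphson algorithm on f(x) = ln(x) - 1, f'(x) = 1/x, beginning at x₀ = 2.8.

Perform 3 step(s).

f(x) = ln(x) - 1
f'(x) = 1/x
x₀ = 2.8

Newton-Raphson formula: x_{n+1} = x_n - f(x_n)/f'(x_n)

Iteration 1:
  f(2.800000) = 0.029619
  f'(2.800000) = 0.357143
  x_1 = 2.800000 - 0.029619/0.357143 = 2.717066
Iteration 2:
  f(2.717066) = -0.000448
  f'(2.717066) = 0.368044
  x_2 = 2.717066 - (-0.000448)/0.368044 = 2.718282
Iteration 3:
  f(2.718282) = 0.000000
  f'(2.718282) = 0.367879
  x_3 = 2.718282 - 0.000000/0.367879 = 2.718282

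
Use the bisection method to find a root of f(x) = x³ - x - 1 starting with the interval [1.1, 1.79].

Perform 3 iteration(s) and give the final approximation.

f(x) = x³ - x - 1
Initial interval: [1.1, 1.79]

Iteration 1:
  c_1 = (1.100000 + 1.790000)/2 = 1.445000
  f(c_1) = f(1.445000) = 0.572196
  f(a) × f(c) < 0, new interval: [1.100000, 1.445000]
Iteration 2:
  c_2 = (1.100000 + 1.445000)/2 = 1.272500
  f(c_2) = f(1.272500) = -0.211996
  f(a) × f(c) ≥ 0, new interval: [1.272500, 1.445000]
Iteration 3:
  c_3 = (1.272500 + 1.445000)/2 = 1.358750
  f(c_3) = f(1.358750) = 0.149776
  f(a) × f(c) < 0, new interval: [1.272500, 1.358750]

After 3 iteration(s), the approximation is c_3 = 1.358750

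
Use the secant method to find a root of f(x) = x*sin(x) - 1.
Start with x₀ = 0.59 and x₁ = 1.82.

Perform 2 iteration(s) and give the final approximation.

f(x) = x*sin(x) - 1
x₀ = 0.59, x₁ = 1.82

Secant formula: x_{n+1} = x_n - f(x_n)(x_n - x_{n-1})/(f(x_n) - f(x_{n-1}))

Iteration 1:
  f(0.590000) = -0.671747
  f(1.820000) = 0.763779
  x_2 = 1.820000 - 0.763779×(1.820000 - 0.590000)/(0.763779 - (-0.671747))
       = 1.165572
Iteration 2:
  f(1.820000) = 0.763779
  f(1.165572) = 0.071177
  x_3 = 1.165572 - 0.071177×(1.165572 - 1.820000)/(0.071177 - 0.763779)
       = 1.098318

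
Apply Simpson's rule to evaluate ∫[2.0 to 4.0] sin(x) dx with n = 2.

f(x) = sin(x)
a = 2.0, b = 4.0, n = 2
h = (b - a)/n = 1.000000

Simpson's rule: (h/3)[f(x₀) + 4f(x₁) + 2f(x₂) + ... + f(xₙ)]

x_0 = 2.0000, f(x_0) = 0.909297, coefficient = 1
x_1 = 3.0000, f(x_1) = 0.141120, coefficient = 4
x_2 = 4.0000, f(x_2) = -0.756802, coefficient = 1

I ≈ (1.000000/3) × 0.716975 = 0.238992
Exact value: 0.237497
Error: 0.001495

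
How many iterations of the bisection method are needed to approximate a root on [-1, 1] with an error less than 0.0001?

We need (b-a)/2^n ≤ 0.0001
(1 - (-1))/2^n ≤ 0.0001
2/2^n ≤ 0.0001
2^n ≥ 20000
n ≥ log₂(20000) = 14.29
n ≥ 15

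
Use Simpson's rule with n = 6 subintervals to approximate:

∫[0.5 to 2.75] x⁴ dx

f(x) = x⁴
a = 0.5, b = 2.75, n = 6
h = (b - a)/n = 0.375000

Simpson's rule: (h/3)[f(x₀) + 4f(x₁) + 2f(x₂) + ... + f(xₙ)]

x_0 = 0.5000, f(x_0) = 0.062500, coefficient = 1
x_1 = 0.8750, f(x_1) = 0.586182, coefficient = 4
x_2 = 1.2500, f(x_2) = 2.441406, coefficient = 2
x_3 = 1.6250, f(x_3) = 6.972900, coefficient = 4
x_4 = 2.0000, f(x_4) = 16.000000, coefficient = 2
x_5 = 2.3750, f(x_5) = 31.816650, coefficient = 4
x_6 = 2.7500, f(x_6) = 57.191406, coefficient = 1

I ≈ (0.375000/3) × 251.639648 = 31.454956
Exact value: 31.449023
Error: 0.005933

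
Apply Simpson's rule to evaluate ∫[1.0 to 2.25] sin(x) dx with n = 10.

f(x) = sin(x)
a = 1.0, b = 2.25, n = 10
h = (b - a)/n = 0.125000

Simpson's rule: (h/3)[f(x₀) + 4f(x₁) + 2f(x₂) + ... + f(xₙ)]

x_0 = 1.0000, f(x_0) = 0.841471, coefficient = 1
x_1 = 1.1250, f(x_1) = 0.902268, coefficient = 4
x_2 = 1.2500, f(x_2) = 0.948985, coefficient = 2
x_3 = 1.3750, f(x_3) = 0.980893, coefficient = 4
x_4 = 1.5000, f(x_4) = 0.997495, coefficient = 2
x_5 = 1.6250, f(x_5) = 0.998531, coefficient = 4
x_6 = 1.7500, f(x_6) = 0.983986, coefficient = 2
x_7 = 1.8750, f(x_7) = 0.954086, coefficient = 4
x_8 = 2.0000, f(x_8) = 0.909297, coefficient = 2
x_9 = 2.1250, f(x_9) = 0.850320, coefficient = 4
x_10 = 2.2500, f(x_10) = 0.778073, coefficient = 1

I ≈ (0.125000/3) × 28.043460 = 1.168478
Exact value: 1.168476
Error: 0.000002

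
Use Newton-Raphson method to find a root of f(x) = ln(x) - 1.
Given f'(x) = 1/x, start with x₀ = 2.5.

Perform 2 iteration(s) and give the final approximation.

f(x) = ln(x) - 1
f'(x) = 1/x
x₀ = 2.5

Newton-Raphson formula: x_{n+1} = x_n - f(x_n)/f'(x_n)

Iteration 1:
  f(2.500000) = -0.083709
  f'(2.500000) = 0.400000
  x_1 = 2.500000 - (-0.083709)/0.400000 = 2.709273
Iteration 2:
  f(2.709273) = -0.003320
  f'(2.709273) = 0.369103
  x_2 = 2.709273 - (-0.003320)/0.369103 = 2.718267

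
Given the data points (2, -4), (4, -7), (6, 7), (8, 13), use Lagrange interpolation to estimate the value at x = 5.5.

Lagrange interpolation formula:
P(x) = Σ yᵢ × Lᵢ(x)
where Lᵢ(x) = Π_{j≠i} (x - xⱼ)/(xᵢ - xⱼ)

L_0(5.5) = (5.5 - 4)/(2 - 4) × (5.5 - 6)/(2 - 6) × (5.5 - 8)/(2 - 8) = -0.039062
L_1(5.5) = (5.5 - 2)/(4 - 2) × (5.5 - 6)/(4 - 6) × (5.5 - 8)/(4 - 8) = 0.273438
L_2(5.5) = (5.5 - 2)/(6 - 2) × (5.5 - 4)/(6 - 4) × (5.5 - 8)/(6 - 8) = 0.820312
L_3(5.5) = (5.5 - 2)/(8 - 2) × (5.5 - 4)/(8 - 4) × (5.5 - 6)/(8 - 6) = -0.054688

P(5.5) = (-4)×L_0(5.5) + (-7)×L_1(5.5) + 7×L_2(5.5) + 13×L_3(5.5)
P(5.5) = 3.273438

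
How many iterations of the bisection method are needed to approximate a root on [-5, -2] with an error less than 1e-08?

We need (b-a)/2^n ≤ 1e-08
(-2 - (-5))/2^n ≤ 1e-08
3/2^n ≤ 1e-08
2^n ≥ 300000000
n ≥ log₂(300000000) = 28.16
n ≥ 29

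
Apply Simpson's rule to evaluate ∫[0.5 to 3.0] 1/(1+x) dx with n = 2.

f(x) = 1/(1+x)
a = 0.5, b = 3.0, n = 2
h = (b - a)/n = 1.250000

Simpson's rule: (h/3)[f(x₀) + 4f(x₁) + 2f(x₂) + ... + f(xₙ)]

x_0 = 0.5000, f(x_0) = 0.666667, coefficient = 1
x_1 = 1.7500, f(x_1) = 0.363636, coefficient = 4
x_2 = 3.0000, f(x_2) = 0.250000, coefficient = 1

I ≈ (1.250000/3) × 2.371212 = 0.988005
Exact value: 0.980829
Error: 0.007176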